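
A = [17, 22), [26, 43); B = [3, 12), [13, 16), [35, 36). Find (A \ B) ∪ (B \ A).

A but not B: [17, 22), [26, 35), [36, 43).
B but not A: [3, 12), [13, 16).
Combining gives A △ B.

[3, 12) ∪ [13, 16) ∪ [17, 22) ∪ [26, 35) ∪ [36, 43)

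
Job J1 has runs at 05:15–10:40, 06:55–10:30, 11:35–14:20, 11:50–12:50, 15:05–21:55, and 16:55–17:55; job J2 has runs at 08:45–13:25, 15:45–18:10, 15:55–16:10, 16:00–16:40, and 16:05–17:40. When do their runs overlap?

A, merged: 05:15–10:40, 11:35–14:20, 15:05–21:55.
B, merged: 08:45–13:25, 15:45–18:10.
05:15–10:40 ∩ B → 08:45–10:40.
11:35–14:20 ∩ B → 11:35–13:25.
15:05–21:55 ∩ B → 15:45–18:10.

08:45–10:40, 11:35–13:25, 15:45–18:10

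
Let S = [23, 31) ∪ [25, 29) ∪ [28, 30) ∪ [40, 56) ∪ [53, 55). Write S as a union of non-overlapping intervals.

[25, 29) overlaps/touches [23, 31) → extend to [23, 31).
[28, 30) overlaps/touches [23, 31) → extend to [23, 31).
[40, 56) is disjoint → start new block.
[53, 55) overlaps/touches [40, 56) → extend to [40, 56).

[23, 31) ∪ [40, 56)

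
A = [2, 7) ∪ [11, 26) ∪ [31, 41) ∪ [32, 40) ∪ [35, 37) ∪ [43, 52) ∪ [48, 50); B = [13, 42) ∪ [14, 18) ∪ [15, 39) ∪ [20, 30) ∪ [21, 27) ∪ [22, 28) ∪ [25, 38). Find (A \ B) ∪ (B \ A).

First set merges to [2, 7), [11, 26), [31, 41), [43, 52).
Second set merges to [13, 42).
A \ B = [2, 7), [11, 13), [43, 52).
B \ A = [26, 31), [41, 42).
Union of the two gives the symmetric difference.

[2, 7) ∪ [11, 13) ∪ [26, 31) ∪ [41, 42) ∪ [43, 52)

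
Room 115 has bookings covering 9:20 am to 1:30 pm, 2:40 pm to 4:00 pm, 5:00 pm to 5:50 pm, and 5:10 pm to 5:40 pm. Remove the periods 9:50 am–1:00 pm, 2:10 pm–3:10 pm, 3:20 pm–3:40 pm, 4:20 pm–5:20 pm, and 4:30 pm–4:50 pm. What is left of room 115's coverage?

First set merges to 9:20 am–1:30 pm, 2:40 pm–4:00 pm, 5:00 pm–5:50 pm.
Second set merges to 9:50 am–1:00 pm, 2:10 pm–3:10 pm, 3:20 pm–3:40 pm, 4:20 pm–5:20 pm.
9:20 am–1:30 pm minus B → 9:20 am–9:50 am, 1:00 pm–1:30 pm.
2:40 pm–4:00 pm minus B → 3:10 pm–3:20 pm, 3:40 pm–4:00 pm.
5:00 pm–5:50 pm minus B → 5:20 pm–5:50 pm.

9:20 am–9:50 am, 1:00 pm–1:30 pm, 3:10 pm–3:20 pm, 3:40 pm–4:00 pm, 5:20 pm–5:50 pm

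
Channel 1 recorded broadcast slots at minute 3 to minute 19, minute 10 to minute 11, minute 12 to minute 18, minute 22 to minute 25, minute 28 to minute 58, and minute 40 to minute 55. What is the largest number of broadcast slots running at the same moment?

2

Walk the sorted start/end points keeping a running depth.
The depth first hits 2 at minute 10.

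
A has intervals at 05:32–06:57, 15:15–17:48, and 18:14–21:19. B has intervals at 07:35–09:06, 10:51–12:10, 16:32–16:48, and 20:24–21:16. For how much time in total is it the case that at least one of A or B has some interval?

A ∪ B = 05:32-06:57, 07:35-09:06, 10:51-12:10, 15:15-17:48, 18:14-21:19.
Total: 1 h 25 min + 1 h 31 min + 1 h 19 min + 2 h 33 min + 3 h 5 min = 9 h 53 min.

9 h 53 min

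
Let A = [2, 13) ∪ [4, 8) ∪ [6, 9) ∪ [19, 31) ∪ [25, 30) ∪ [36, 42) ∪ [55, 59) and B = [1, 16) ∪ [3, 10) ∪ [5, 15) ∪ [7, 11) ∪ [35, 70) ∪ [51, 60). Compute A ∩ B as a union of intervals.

[2, 13) ∪ [36, 42) ∪ [55, 59)

Merge the first list: [2, 13), [19, 31), [36, 42), [55, 59).
Merge the second list: [1, 16), [35, 70).
[2, 13) ∩ B → [2, 13).
[19, 31) meets no B interval.
[36, 42) ∩ B → [36, 42).
[55, 59) ∩ B → [55, 59).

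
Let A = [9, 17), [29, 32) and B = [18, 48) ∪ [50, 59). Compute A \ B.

[9, 17)

[9, 17): no B overlap → unchanged.
[29, 32): fully covered by B → removed.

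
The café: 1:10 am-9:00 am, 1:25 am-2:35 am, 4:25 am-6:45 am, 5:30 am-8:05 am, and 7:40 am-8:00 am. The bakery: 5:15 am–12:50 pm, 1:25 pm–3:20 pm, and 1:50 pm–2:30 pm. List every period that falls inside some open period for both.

5:15 am–9:00 am

Merge the first list: 1:10 am–9:00 am.
Merge the second list: 5:15 am–12:50 pm, 1:25 pm–3:20 pm.
1:10 am–9:00 am overlaps B on 5:15 am–9:00 am.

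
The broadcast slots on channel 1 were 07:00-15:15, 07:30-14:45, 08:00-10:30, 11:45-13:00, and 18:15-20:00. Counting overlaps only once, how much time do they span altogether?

Merged: 07:00-15:15, 18:15-20:00.
Lengths: 8 h 15 min + 1 h 45 min = 10 h.

10 h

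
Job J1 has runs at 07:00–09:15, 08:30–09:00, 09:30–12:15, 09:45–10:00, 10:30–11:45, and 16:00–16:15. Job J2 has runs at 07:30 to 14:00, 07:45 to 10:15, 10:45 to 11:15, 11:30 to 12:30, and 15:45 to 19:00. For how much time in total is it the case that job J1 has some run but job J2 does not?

A, merged: 07:00–09:15, 09:30–12:15, 16:00–16:15.
B, merged: 07:30–14:00, 15:45–19:00.
A \ B = 07:00–07:30.
Total: 30 min.

30 min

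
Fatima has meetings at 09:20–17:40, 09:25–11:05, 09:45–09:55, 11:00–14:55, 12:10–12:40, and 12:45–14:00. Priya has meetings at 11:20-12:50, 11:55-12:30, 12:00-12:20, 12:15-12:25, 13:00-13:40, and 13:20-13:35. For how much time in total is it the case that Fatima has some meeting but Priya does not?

First set merges to 09:20-17:40.
Second set merges to 11:20-12:50, 13:00-13:40.
A \ B = 09:20-11:20, 12:50-13:00, 13:40-17:40.
Total: 2 h + 10 min + 4 h = 6 h 10 min.

6 h 10 min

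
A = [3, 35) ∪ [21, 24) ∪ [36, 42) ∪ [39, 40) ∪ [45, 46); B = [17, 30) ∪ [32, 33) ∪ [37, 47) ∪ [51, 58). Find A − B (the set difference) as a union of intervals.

First set merges to [3, 35), [36, 42), [45, 46).
[3, 35) with B removed leaves [3, 17), [30, 32), [33, 35).
[36, 42) with B removed leaves [36, 37).
[45, 46) lies entirely inside B → drops out.

[3, 17) ∪ [30, 32) ∪ [33, 35) ∪ [36, 37)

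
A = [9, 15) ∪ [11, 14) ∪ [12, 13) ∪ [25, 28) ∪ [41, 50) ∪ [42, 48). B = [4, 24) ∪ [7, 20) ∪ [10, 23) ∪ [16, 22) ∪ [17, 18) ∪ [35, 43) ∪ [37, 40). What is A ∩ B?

[9, 15) ∪ [41, 43)

First set merges to [9, 15), [25, 28), [41, 50).
Second set merges to [4, 24), [35, 43).
[9, 15) meets the second set on [9, 15).
[25, 28): no overlap with the second set.
[41, 50) meets the second set on [41, 43).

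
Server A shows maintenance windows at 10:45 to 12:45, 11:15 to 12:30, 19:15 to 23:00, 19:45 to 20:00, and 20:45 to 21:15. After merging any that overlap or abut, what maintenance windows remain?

11:15–12:30 overlaps/touches 10:45–12:45 → extend to 10:45–12:45.
19:15–23:00 is disjoint → start new block.
19:45–20:00 overlaps/touches 19:15–23:00 → extend to 19:15–23:00.
20:45–21:15 overlaps/touches 19:15–23:00 → extend to 19:15–23:00.

10:45–12:45, 19:15–23:00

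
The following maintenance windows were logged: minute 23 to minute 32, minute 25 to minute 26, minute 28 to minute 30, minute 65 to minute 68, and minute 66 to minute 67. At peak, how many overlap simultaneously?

2

Sweep endpoints in order; track running count of active intervals.
Peak of 2 reached at minute 25.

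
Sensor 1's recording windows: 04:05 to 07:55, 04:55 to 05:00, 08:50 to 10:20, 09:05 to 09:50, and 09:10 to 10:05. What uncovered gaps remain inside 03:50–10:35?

After merging, the occupied span is 04:05-07:55, 08:50-10:20.
Complement within 03:50-10:35: 03:50-04:05, 07:55-08:50, 10:20-10:35.

03:50-04:05, 07:55-08:50, 10:20-10:35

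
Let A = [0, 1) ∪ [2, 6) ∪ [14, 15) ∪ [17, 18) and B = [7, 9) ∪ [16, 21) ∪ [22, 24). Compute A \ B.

[0, 1) ∪ [2, 6) ∪ [14, 15)

[0, 1) is untouched.
[2, 6) is untouched.
[14, 15) is untouched.
[17, 18) lies entirely inside B → drops out.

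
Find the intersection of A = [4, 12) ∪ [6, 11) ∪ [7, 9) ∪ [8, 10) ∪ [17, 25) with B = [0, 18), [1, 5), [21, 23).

A, merged: [4, 12), [17, 25).
B, merged: [0, 18), [21, 23).
[4, 12) meets the second set on [4, 12).
[17, 25) meets the second set on [17, 18), [21, 23).

[4, 12) ∪ [17, 18) ∪ [21, 23)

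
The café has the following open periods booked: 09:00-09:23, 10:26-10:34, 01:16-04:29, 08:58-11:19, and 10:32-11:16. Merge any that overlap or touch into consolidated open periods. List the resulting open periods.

Sort by start: 01:16–04:29, 08:58–11:19, 09:00–09:23, 10:26–10:34, 10:32–11:16.
08:58–11:19 is disjoint → start new block.
09:00–09:23 overlaps/touches 08:58–11:19 → extend to 08:58–11:19.
10:26–10:34 overlaps/touches 08:58–11:19 → extend to 08:58–11:19.
10:32–11:16 overlaps/touches 08:58–11:19 → extend to 08:58–11:19.

01:16–04:29, 08:58–11:19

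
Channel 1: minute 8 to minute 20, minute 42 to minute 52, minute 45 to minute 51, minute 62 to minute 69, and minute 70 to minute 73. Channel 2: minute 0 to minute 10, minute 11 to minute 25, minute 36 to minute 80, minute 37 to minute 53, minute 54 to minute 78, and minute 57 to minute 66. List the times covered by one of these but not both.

Merge the first list: minute 8 to minute 20, minute 42 to minute 52, minute 62 to minute 69, minute 70 to minute 73.
Merge the second list: minute 0 to minute 10, minute 11 to minute 25, minute 36 to minute 80.
Only in the first: minute 10 to minute 11.
Only in the second: minute 0 to minute 8, minute 20 to minute 25, minute 36 to minute 42, minute 52 to minute 62, minute 69 to minute 70, minute 73 to minute 80.
Together these are the periods covered by exactly one.

minute 0 to minute 8, minute 10 to minute 11, minute 20 to minute 25, minute 36 to minute 42, minute 52 to minute 62, minute 69 to minute 70, minute 73 to minute 80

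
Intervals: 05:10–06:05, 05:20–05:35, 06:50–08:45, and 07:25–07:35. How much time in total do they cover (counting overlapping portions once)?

2 h 50 min

Merged: 05:10-06:05, 06:50-08:45.
Lengths: 55 min + 1 h 55 min = 2 h 50 min.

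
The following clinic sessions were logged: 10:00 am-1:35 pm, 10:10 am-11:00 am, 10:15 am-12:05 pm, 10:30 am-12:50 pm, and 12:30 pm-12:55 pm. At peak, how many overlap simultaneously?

4

Sweep endpoints in order; track running count of active intervals.
Peak of 4 reached at 10:30 am.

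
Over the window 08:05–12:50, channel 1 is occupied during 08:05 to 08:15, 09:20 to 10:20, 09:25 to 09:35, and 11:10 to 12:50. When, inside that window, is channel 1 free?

08:15–09:20, 10:20–11:10

After merging, the occupied span is 08:05–08:15, 09:20–10:20, 11:10–12:50.
Gaps within 08:05–12:50: 08:15–09:20, 10:20–11:10.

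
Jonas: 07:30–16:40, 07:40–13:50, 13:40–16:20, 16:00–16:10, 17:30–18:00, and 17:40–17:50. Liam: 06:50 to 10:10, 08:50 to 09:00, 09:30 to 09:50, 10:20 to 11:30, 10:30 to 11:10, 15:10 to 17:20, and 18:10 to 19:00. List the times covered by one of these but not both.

06:50–07:30, 10:10–10:20, 11:30–15:10, 16:40–17:20, 17:30–18:00, 18:10–19:00

First set merges to 07:30–16:40, 17:30–18:00.
Second set merges to 06:50–10:10, 10:20–11:30, 15:10–17:20, 18:10–19:00.
A \ B = 10:10–10:20, 11:30–15:10, 17:30–18:00.
B \ A = 06:50–07:30, 16:40–17:20, 18:10–19:00.
Union of the two gives the symmetric difference.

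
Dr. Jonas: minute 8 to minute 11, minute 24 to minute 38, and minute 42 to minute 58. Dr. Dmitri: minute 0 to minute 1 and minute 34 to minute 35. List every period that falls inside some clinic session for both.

minute 8 to minute 11 meets no B interval.
minute 24 to minute 38 ∩ B → minute 34 to minute 35.
minute 42 to minute 58 meets no B interval.

minute 34 to minute 35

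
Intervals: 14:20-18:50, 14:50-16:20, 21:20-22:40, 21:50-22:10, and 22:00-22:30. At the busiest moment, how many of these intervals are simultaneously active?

Sweep endpoints in order; track running count of active intervals.
Peak of 3 reached at 22:00.

3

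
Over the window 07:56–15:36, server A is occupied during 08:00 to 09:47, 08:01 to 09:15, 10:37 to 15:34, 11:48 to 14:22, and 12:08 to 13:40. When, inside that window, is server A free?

07:56-08:00, 09:47-10:37, 15:34-15:36

After merging, the occupied span is 08:00-09:47, 10:37-15:34.
Uncovered inside 07:56-15:36: 07:56-08:00, 09:47-10:37, 15:34-15:36.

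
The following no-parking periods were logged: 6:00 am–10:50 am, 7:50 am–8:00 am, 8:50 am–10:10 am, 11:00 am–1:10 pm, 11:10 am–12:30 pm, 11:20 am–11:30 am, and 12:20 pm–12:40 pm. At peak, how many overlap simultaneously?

3

At 11:20 am, 3 of the intervals are simultaneously active.
No point has more.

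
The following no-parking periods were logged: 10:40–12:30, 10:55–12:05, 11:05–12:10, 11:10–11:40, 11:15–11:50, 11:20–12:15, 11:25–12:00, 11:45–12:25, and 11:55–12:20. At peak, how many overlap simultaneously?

At 11:25, 7 of the intervals are simultaneously active.
No point has more.

7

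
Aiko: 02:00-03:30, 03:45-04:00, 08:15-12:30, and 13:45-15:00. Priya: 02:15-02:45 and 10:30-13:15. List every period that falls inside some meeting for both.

02:00–03:30 meets the second set on 02:15–02:45.
03:45–04:00: no overlap with the second set.
08:15–12:30 meets the second set on 10:30–12:30.
13:45–15:00: no overlap with the second set.

02:15–02:45, 10:30–12:30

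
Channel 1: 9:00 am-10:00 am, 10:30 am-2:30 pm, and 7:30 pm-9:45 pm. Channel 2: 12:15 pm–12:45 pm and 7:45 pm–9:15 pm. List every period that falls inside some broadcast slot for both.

12:15 pm–12:45 pm, 7:45 pm–9:15 pm

9:00 am–10:00 am: no overlap with the second set.
10:30 am–2:30 pm meets the second set on 12:15 pm–12:45 pm.
7:30 pm–9:45 pm meets the second set on 7:45 pm–9:15 pm.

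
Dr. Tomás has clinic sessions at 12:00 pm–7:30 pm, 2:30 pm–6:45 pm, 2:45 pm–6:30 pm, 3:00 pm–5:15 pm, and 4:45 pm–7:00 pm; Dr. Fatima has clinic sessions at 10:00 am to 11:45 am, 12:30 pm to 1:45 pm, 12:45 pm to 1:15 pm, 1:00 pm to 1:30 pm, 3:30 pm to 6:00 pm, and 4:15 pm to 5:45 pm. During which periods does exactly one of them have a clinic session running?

A, merged: 12:00 pm–7:30 pm.
B, merged: 10:00 am–11:45 am, 12:30 pm–1:45 pm, 3:30 pm–6:00 pm.
Only in the first: 12:00 pm–12:30 pm, 1:45 pm–3:30 pm, 6:00 pm–7:30 pm.
Only in the second: 10:00 am–11:45 am.
Together these are the periods covered by exactly one.

10:00 am–11:45 am, 12:00 pm–12:30 pm, 1:45 pm–3:30 pm, 6:00 pm–7:30 pm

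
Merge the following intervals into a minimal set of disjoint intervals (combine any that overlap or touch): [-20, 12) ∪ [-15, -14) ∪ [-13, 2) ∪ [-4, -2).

[-15, -14) overlaps/touches [-20, 12) → extend to [-20, 12).
[-13, 2) overlaps/touches [-20, 12) → extend to [-20, 12).
[-4, -2) overlaps/touches [-20, 12) → extend to [-20, 12).

[-20, 12)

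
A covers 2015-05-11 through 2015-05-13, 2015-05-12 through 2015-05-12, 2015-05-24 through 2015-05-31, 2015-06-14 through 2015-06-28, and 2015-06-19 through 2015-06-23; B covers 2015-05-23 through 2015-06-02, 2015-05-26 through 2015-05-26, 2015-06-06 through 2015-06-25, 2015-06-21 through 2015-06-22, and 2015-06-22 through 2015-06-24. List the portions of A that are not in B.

First set merges to 2015-05-11 through 2015-05-13, 2015-05-24 through 2015-05-31, 2015-06-14 through 2015-06-28.
Second set merges to 2015-05-23 through 2015-06-02, 2015-06-06 through 2015-06-25.
2015-05-11 through 2015-05-13: no B overlap → unchanged.
2015-05-24 through 2015-05-31: fully covered by B → removed.
2015-06-14 through 2015-06-28 minus B → 2015-06-26 through 2015-06-28.

2015-05-11 through 2015-05-13, 2015-06-26 through 2015-06-28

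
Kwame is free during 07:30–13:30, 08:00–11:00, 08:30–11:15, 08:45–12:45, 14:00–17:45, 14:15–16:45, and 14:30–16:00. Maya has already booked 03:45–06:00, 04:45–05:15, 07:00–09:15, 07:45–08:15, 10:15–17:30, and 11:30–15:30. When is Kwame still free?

A, merged: 07:30–13:30, 14:00–17:45.
B, merged: 03:45–06:00, 07:00–09:15, 10:15–17:30.
07:30–13:30 with B removed leaves 09:15–10:15.
14:00–17:45 with B removed leaves 17:30–17:45.

09:15–10:15, 17:30–17:45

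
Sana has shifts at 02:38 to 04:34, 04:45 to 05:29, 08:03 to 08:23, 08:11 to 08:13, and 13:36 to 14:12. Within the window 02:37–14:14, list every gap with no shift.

The merged coverage is 02:38–04:34, 04:45–05:29, 08:03–08:23, 13:36–14:12.
Gaps within 02:37–14:14: 02:37–02:38, 04:34–04:45, 05:29–08:03, 08:23–13:36, 14:12–14:14.

02:37–02:38, 04:34–04:45, 05:29–08:03, 08:23–13:36, 14:12–14:14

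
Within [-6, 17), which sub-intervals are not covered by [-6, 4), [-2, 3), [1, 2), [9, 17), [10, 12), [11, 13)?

After merging, the occupied span is [-6, 4), [9, 17).
Complement within [-6, 17): [4, 9).

[4, 9)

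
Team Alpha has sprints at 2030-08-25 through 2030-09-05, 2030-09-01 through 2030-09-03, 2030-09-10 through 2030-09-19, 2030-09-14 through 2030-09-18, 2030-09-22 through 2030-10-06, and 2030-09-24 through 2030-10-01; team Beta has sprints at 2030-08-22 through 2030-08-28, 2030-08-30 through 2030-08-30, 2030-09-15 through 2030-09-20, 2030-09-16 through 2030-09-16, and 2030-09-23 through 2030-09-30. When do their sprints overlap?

2030-08-25 through 2030-08-28, 2030-08-30 through 2030-08-30, 2030-09-15 through 2030-09-19, 2030-09-23 through 2030-09-30

A, merged: 2030-08-25 through 2030-09-05, 2030-09-10 through 2030-09-19, 2030-09-22 through 2030-10-06.
B, merged: 2030-08-22 through 2030-08-28, 2030-08-30 through 2030-08-30, 2030-09-15 through 2030-09-20, 2030-09-23 through 2030-09-30.
2030-08-25 through 2030-09-05 ∩ B → 2030-08-25 through 2030-08-28, 2030-08-30 through 2030-08-30.
2030-09-10 through 2030-09-19 ∩ B → 2030-09-15 through 2030-09-19.
2030-09-22 through 2030-10-06 ∩ B → 2030-09-23 through 2030-09-30.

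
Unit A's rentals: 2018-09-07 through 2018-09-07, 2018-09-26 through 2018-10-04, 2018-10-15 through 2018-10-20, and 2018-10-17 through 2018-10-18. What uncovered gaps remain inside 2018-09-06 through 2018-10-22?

2018-09-06 through 2018-09-06, 2018-09-08 through 2018-09-25, 2018-10-05 through 2018-10-14, 2018-10-21 through 2018-10-22

The merged coverage is 2018-09-07 through 2018-09-07, 2018-09-26 through 2018-10-04, 2018-10-15 through 2018-10-20.
Uncovered inside 2018-09-06 through 2018-10-22: 2018-09-06 through 2018-09-06, 2018-09-08 through 2018-09-25, 2018-10-05 through 2018-10-14, 2018-10-21 through 2018-10-22.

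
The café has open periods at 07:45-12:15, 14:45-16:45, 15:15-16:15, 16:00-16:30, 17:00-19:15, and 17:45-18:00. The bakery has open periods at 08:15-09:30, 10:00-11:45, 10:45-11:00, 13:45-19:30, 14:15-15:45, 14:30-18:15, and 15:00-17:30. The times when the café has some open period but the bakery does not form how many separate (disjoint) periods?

3

A, merged: 07:45-12:15, 14:45-16:45, 17:00-19:15.
B, merged: 08:15-09:30, 10:00-11:45, 13:45-19:30.
A \ B = 07:45-08:15, 09:30-10:00, 11:45-12:15.
That is 3 disjoint pieces.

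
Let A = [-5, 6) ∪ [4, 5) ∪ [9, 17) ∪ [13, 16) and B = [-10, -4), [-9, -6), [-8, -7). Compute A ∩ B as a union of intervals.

[-5, -4)

Merge the first list: [-5, 6), [9, 17).
Merge the second list: [-10, -4).
[-5, 6) meets the second set on [-5, -4).
[9, 17): no overlap with the second set.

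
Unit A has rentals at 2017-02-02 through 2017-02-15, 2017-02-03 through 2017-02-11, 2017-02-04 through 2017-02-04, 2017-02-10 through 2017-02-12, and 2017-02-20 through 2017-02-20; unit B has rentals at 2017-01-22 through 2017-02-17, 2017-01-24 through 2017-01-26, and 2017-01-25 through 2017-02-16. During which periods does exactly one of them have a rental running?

Merge the first list: 2017-02-02 through 2017-02-15, 2017-02-20 through 2017-02-20.
Merge the second list: 2017-01-22 through 2017-02-17.
Only in the first: 2017-02-20 through 2017-02-20.
Only in the second: 2017-01-22 through 2017-02-01, 2017-02-16 through 2017-02-17.
Together these are the periods covered by exactly one.

2017-01-22 through 2017-02-01, 2017-02-16 through 2017-02-17, 2017-02-20 through 2017-02-20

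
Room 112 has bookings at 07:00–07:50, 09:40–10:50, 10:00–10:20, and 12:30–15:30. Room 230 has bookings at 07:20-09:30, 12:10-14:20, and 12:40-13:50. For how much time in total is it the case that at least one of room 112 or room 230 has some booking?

7 h

A, merged: 07:00–07:50, 09:40–10:50, 12:30–15:30.
B, merged: 07:20–09:30, 12:10–14:20.
A ∪ B = 07:00–09:30, 09:40–10:50, 12:10–15:30.
Total: 2 h 30 min + 1 h 10 min + 3 h 20 min = 7 h.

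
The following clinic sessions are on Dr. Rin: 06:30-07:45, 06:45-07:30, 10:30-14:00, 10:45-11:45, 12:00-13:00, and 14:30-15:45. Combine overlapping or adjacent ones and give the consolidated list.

06:30–07:45, 10:30–14:00, 14:30–15:45

06:45–07:30 overlaps/touches 06:30–07:45 → extend to 06:30–07:45.
10:30–14:00 is disjoint → start new block.
10:45–11:45 overlaps/touches 10:30–14:00 → extend to 10:30–14:00.
12:00–13:00 overlaps/touches 10:30–14:00 → extend to 10:30–14:00.
14:30–15:45 is disjoint → start new block.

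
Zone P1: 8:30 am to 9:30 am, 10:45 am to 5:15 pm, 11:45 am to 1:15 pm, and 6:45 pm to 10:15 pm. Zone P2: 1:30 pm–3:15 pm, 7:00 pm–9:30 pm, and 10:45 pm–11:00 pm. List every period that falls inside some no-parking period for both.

1:30 pm–3:15 pm, 7:00 pm–9:30 pm

Merge the first list: 8:30 am–9:30 am, 10:45 am–5:15 pm, 6:45 pm–10:15 pm.
8:30 am–9:30 am falls entirely outside B.
10:45 am–5:15 pm overlaps B on 1:30 pm–3:15 pm.
6:45 pm–10:15 pm overlaps B on 7:00 pm–9:30 pm.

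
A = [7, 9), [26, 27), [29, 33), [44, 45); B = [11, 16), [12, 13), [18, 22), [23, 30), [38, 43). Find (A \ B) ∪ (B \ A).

[7, 9) ∪ [11, 16) ∪ [18, 22) ∪ [23, 26) ∪ [27, 29) ∪ [30, 33) ∪ [38, 43) ∪ [44, 45)

Merge the second list: [11, 16), [18, 22), [23, 30), [38, 43).
Only in the first: [7, 9), [30, 33), [44, 45).
Only in the second: [11, 16), [18, 22), [23, 26), [27, 29), [38, 43).
Together these are the periods covered by exactly one.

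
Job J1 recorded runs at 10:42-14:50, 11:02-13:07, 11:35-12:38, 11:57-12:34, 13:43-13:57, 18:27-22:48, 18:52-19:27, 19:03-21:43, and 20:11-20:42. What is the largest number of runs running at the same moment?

4

Sweep endpoints in order; track running count of active intervals.
Peak of 4 reached at 11:57.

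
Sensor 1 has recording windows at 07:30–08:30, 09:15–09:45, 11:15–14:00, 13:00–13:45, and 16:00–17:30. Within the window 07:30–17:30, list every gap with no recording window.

08:30–09:15, 09:45–11:15, 14:00–16:00

Covered (merged): 07:30–08:30, 09:15–09:45, 11:15–14:00, 16:00–17:30.
Complement within 07:30–17:30: 08:30–09:15, 09:45–11:15, 14:00–16:00.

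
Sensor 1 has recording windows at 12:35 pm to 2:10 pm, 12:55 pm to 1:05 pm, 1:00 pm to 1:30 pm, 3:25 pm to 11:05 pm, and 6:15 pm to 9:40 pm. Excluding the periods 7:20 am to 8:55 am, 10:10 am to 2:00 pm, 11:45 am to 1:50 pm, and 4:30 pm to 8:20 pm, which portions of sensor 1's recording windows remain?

First set merges to 12:35 pm-2:10 pm, 3:25 pm-11:05 pm.
Second set merges to 7:20 am-8:55 am, 10:10 am-2:00 pm, 4:30 pm-8:20 pm.
12:35 pm-2:10 pm minus B → 2:00 pm-2:10 pm.
3:25 pm-11:05 pm minus B → 3:25 pm-4:30 pm, 8:20 pm-11:05 pm.

2:00 pm-2:10 pm, 3:25 pm-4:30 pm, 8:20 pm-11:05 pm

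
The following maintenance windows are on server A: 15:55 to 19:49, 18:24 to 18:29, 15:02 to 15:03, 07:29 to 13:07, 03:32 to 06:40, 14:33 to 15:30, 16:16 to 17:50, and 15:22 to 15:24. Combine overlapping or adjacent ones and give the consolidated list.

Sort by start: 03:32–06:40, 07:29–13:07, 14:33–15:30, 15:02–15:03, 15:22–15:24, 15:55–19:49, 16:16–17:50, 18:24–18:29.
07:29–13:07 is disjoint → start new block.
14:33–15:30 is disjoint → start new block.
15:02–15:03 overlaps/touches 14:33–15:30 → extend to 14:33–15:30.
15:22–15:24 overlaps/touches 14:33–15:30 → extend to 14:33–15:30.
15:55–19:49 is disjoint → start new block.
16:16–17:50 overlaps/touches 15:55–19:49 → extend to 15:55–19:49.
18:24–18:29 overlaps/touches 15:55–19:49 → extend to 15:55–19:49.

03:32–06:40, 07:29–13:07, 14:33–15:30, 15:55–19:49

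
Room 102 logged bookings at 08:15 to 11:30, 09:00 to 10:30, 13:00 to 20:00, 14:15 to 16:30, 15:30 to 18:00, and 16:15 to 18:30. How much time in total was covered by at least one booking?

Merged: 08:15–11:30, 13:00–20:00.
Lengths: 3 h 15 min + 7 h = 10 h 15 min.

10 h 15 min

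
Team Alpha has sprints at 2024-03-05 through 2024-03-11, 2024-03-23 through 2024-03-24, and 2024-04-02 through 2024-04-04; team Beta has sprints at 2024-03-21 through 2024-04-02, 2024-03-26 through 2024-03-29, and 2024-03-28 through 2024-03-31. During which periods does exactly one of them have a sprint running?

Merge the second list: 2024-03-21 through 2024-04-02.
A but not B: 2024-03-05 through 2024-03-11, 2024-04-03 through 2024-04-04.
B but not A: 2024-03-21 through 2024-03-22, 2024-03-25 through 2024-04-01.
Combining gives A △ B.

2024-03-05 through 2024-03-11, 2024-03-21 through 2024-03-22, 2024-03-25 through 2024-04-01, 2024-04-03 through 2024-04-04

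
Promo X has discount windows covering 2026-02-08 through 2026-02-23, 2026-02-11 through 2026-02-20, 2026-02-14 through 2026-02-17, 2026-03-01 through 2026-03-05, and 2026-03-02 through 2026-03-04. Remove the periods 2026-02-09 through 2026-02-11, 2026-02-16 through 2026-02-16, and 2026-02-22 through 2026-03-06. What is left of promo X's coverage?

First set merges to 2026-02-08 through 2026-02-23, 2026-03-01 through 2026-03-05.
2026-02-08 through 2026-02-23 minus B → 2026-02-08 through 2026-02-08, 2026-02-12 through 2026-02-15, 2026-02-17 through 2026-02-21.
2026-03-01 through 2026-03-05: fully covered by B → removed.

2026-02-08 through 2026-02-08, 2026-02-12 through 2026-02-15, 2026-02-17 through 2026-02-21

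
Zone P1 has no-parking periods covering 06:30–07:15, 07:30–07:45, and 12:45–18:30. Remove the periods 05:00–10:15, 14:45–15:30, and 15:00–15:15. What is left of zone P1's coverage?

B, merged: 05:00-10:15, 14:45-15:30.
06:30-07:15: fully covered by B → removed.
07:30-07:45: fully covered by B → removed.
12:45-18:30 minus B → 12:45-14:45, 15:30-18:30.

12:45-14:45, 15:30-18:30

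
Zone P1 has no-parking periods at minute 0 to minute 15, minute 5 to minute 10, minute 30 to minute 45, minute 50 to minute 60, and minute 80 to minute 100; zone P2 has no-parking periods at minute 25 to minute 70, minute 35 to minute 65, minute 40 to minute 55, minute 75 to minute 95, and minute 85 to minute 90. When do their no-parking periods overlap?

Merge the first list: minute 0 to minute 15, minute 30 to minute 45, minute 50 to minute 60, minute 80 to minute 100.
Merge the second list: minute 25 to minute 70, minute 75 to minute 95.
minute 0 to minute 15 falls entirely outside B.
minute 30 to minute 45 overlaps B on minute 30 to minute 45.
minute 50 to minute 60 overlaps B on minute 50 to minute 60.
minute 80 to minute 100 overlaps B on minute 80 to minute 95.

minute 30 to minute 45, minute 50 to minute 60, minute 80 to minute 95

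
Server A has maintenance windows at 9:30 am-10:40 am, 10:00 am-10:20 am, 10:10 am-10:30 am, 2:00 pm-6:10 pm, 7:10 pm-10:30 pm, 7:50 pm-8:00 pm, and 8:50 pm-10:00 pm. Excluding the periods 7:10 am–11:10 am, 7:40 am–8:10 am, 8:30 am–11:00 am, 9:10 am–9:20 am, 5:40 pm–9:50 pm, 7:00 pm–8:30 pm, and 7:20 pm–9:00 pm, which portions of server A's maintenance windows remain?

2:00 pm–5:40 pm, 9:50 pm–10:30 pm

A, merged: 9:30 am–10:40 am, 2:00 pm–6:10 pm, 7:10 pm–10:30 pm.
B, merged: 7:10 am–11:10 am, 5:40 pm–9:50 pm.
9:30 am–10:40 am: fully covered by B → removed.
2:00 pm–6:10 pm minus B → 2:00 pm–5:40 pm.
7:10 pm–10:30 pm minus B → 9:50 pm–10:30 pm.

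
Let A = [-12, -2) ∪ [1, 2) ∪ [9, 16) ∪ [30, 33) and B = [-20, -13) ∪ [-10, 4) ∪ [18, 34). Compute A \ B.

[-12, -10) ∪ [9, 16)

[-12, -2) minus B → [-12, -10).
[1, 2): fully covered by B → removed.
[9, 16): no B overlap → unchanged.
[30, 33): fully covered by B → removed.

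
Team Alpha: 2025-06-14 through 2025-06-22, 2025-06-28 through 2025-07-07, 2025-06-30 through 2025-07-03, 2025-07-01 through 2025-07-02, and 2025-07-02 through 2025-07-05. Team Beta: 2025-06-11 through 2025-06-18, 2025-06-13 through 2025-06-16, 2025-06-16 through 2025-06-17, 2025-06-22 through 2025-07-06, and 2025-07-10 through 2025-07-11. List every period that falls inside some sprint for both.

2025-06-14 through 2025-06-18, 2025-06-22 through 2025-06-22, 2025-06-28 through 2025-07-06

Merge the first list: 2025-06-14 through 2025-06-22, 2025-06-28 through 2025-07-07.
Merge the second list: 2025-06-11 through 2025-06-18, 2025-06-22 through 2025-07-06, 2025-07-10 through 2025-07-11.
2025-06-14 through 2025-06-22 meets the second set on 2025-06-14 through 2025-06-18, 2025-06-22 through 2025-06-22.
2025-06-28 through 2025-07-07 meets the second set on 2025-06-28 through 2025-07-06.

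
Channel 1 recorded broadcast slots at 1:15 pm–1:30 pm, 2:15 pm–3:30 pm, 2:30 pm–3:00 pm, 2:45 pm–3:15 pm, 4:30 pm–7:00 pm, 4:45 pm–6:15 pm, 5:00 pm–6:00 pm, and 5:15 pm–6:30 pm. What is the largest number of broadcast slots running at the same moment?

Sweep endpoints in order; track running count of active intervals.
Peak of 4 reached at 5:15 pm.

4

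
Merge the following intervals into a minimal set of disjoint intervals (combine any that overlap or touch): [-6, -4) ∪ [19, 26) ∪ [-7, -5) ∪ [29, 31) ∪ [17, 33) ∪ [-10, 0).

[-10, 0) ∪ [17, 33)

Sort by start: [-10, 0), [-7, -5), [-6, -4), [17, 33), [19, 26), [29, 31).
[-7, -5) overlaps/touches [-10, 0) → extend to [-10, 0).
[-6, -4) overlaps/touches [-10, 0) → extend to [-10, 0).
[17, 33) is disjoint → start new block.
[19, 26) overlaps/touches [17, 33) → extend to [17, 33).
[29, 31) overlaps/touches [17, 33) → extend to [17, 33).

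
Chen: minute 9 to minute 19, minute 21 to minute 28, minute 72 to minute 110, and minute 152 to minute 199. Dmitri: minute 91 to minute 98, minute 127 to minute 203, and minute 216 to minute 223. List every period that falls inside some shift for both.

minute 91 to minute 98, minute 152 to minute 199

minute 9 to minute 19 meets no B interval.
minute 21 to minute 28 meets no B interval.
minute 72 to minute 110 ∩ B → minute 91 to minute 98.
minute 152 to minute 199 ∩ B → minute 152 to minute 199.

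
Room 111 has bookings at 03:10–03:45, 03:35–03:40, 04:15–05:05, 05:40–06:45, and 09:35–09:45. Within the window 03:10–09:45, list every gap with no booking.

The merged coverage is 03:10-03:45, 04:15-05:05, 05:40-06:45, 09:35-09:45.
Complement within 03:10-09:45: 03:45-04:15, 05:05-05:40, 06:45-09:35.

03:45-04:15, 05:05-05:40, 06:45-09:35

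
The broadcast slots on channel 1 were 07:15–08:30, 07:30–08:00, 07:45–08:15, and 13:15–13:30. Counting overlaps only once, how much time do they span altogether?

Merged: 07:15–08:30, 13:15–13:30.
Lengths: 1 h 15 min + 15 min = 1 h 30 min.

1 h 30 min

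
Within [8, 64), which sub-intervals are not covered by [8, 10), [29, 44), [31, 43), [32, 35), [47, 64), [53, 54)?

[10, 29) ∪ [44, 47)

The merged coverage is [8, 10), [29, 44), [47, 64).
Uncovered inside [8, 64): [10, 29), [44, 47).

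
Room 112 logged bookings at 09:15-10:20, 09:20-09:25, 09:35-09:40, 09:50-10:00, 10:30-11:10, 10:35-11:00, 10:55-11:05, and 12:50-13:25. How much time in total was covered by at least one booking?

Merged: 09:15-10:20, 10:30-11:10, 12:50-13:25.
Lengths: 1 h 5 min + 40 min + 35 min = 2 h 20 min.

2 h 20 min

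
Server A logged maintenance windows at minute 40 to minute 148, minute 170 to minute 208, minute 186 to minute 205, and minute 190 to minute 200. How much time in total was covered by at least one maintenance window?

146 minutes

Merged: minute 40 to minute 148, minute 170 to minute 208.
Lengths: 108 minutes + 38 minutes = 146 minutes.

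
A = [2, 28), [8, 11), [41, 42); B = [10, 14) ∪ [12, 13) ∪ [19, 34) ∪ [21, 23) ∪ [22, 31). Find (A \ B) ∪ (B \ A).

[2, 10) ∪ [14, 19) ∪ [28, 34) ∪ [41, 42)

A, merged: [2, 28), [41, 42).
B, merged: [10, 14), [19, 34).
A but not B: [2, 10), [14, 19), [41, 42).
B but not A: [28, 34).
Combining gives A △ B.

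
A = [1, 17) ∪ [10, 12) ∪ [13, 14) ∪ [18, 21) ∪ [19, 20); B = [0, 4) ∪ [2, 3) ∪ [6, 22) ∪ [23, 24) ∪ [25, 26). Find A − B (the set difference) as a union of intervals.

[4, 6)

A, merged: [1, 17), [18, 21).
B, merged: [0, 4), [6, 22), [23, 24), [25, 26).
[1, 17) with B removed leaves [4, 6).
[18, 21) lies entirely inside B → drops out.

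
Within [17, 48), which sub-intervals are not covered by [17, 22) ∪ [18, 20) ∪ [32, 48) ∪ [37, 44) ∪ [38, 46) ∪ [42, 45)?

[22, 32)

The merged coverage is [17, 22), [32, 48).
Gaps within [17, 48): [22, 32).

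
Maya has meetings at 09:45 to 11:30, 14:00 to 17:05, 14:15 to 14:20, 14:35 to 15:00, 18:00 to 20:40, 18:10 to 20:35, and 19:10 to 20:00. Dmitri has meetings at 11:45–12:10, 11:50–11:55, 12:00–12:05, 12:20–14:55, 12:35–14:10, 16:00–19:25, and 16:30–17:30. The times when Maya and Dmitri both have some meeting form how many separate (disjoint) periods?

3

Merge the first list: 09:45–11:30, 14:00–17:05, 18:00–20:40.
Merge the second list: 11:45–12:10, 12:20–14:55, 16:00–19:25.
A ∩ B = 14:00–14:55, 16:00–17:05, 18:00–19:25.
That is 3 disjoint pieces.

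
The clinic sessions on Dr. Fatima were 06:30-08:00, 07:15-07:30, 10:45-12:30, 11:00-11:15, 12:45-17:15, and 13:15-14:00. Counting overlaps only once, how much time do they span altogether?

Merged: 06:30–08:00, 10:45–12:30, 12:45–17:15.
Lengths: 1 h 30 min + 1 h 45 min + 4 h 30 min = 7 h 45 min.

7 h 45 min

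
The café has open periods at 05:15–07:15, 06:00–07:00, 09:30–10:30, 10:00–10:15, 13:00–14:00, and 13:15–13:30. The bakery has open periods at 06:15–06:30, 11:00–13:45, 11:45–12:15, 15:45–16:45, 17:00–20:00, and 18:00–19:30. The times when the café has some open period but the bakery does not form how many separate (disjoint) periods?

Merge the first list: 05:15-07:15, 09:30-10:30, 13:00-14:00.
Merge the second list: 06:15-06:30, 11:00-13:45, 15:45-16:45, 17:00-20:00.
A \ B = 05:15-06:15, 06:30-07:15, 09:30-10:30, 13:45-14:00.
That is 4 disjoint pieces.

4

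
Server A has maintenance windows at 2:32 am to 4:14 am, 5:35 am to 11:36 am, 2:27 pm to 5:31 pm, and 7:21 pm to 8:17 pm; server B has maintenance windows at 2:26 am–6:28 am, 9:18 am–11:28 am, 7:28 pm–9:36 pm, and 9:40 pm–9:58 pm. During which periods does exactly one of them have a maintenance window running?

2:26 am–2:32 am, 4:14 am–5:35 am, 6:28 am–9:18 am, 11:28 am–11:36 am, 2:27 pm–5:31 pm, 7:21 pm–7:28 pm, 8:17 pm–9:36 pm, 9:40 pm–9:58 pm

A \ B = 6:28 am–9:18 am, 11:28 am–11:36 am, 2:27 pm–5:31 pm, 7:21 pm–7:28 pm.
B \ A = 2:26 am–2:32 am, 4:14 am–5:35 am, 8:17 pm–9:36 pm, 9:40 pm–9:58 pm.
Union of the two gives the symmetric difference.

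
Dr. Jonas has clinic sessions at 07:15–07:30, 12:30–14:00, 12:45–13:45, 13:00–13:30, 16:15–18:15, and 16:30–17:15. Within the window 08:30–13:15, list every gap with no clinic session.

Covered (merged): 07:15–07:30, 12:30–14:00, 16:15–18:15.
Uncovered inside 08:30–13:15: 08:30–12:30.

08:30–12:30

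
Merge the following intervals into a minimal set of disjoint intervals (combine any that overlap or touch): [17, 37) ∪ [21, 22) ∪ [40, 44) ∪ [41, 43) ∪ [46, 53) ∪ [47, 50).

[21, 22) overlaps/touches [17, 37) → extend to [17, 37).
[40, 44) is disjoint → start new block.
[41, 43) overlaps/touches [40, 44) → extend to [40, 44).
[46, 53) is disjoint → start new block.
[47, 50) overlaps/touches [46, 53) → extend to [46, 53).

[17, 37) ∪ [40, 44) ∪ [46, 53)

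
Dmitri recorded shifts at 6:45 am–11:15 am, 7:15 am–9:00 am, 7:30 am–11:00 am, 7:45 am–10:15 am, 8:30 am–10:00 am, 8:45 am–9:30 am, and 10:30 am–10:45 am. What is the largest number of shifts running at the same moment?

Walk the sorted start/end points keeping a running depth.
The depth first hits 6 at 8:45 am.

6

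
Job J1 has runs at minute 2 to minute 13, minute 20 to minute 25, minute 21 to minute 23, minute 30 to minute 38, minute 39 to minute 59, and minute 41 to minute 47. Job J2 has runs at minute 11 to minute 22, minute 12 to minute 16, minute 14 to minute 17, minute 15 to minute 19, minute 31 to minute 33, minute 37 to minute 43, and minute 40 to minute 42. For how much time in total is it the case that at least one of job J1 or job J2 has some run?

52 minutes

First set merges to minute 2 to minute 13, minute 20 to minute 25, minute 30 to minute 38, minute 39 to minute 59.
Second set merges to minute 11 to minute 22, minute 31 to minute 33, minute 37 to minute 43.
A ∪ B = minute 2 to minute 25, minute 30 to minute 59.
Total: 23 minutes + 29 minutes = 52 minutes.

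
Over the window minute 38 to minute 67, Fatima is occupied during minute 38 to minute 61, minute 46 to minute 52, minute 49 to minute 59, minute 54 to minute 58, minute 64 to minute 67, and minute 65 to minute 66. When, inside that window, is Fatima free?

Covered (merged): minute 38 to minute 61, minute 64 to minute 67.
Complement within minute 38 to minute 67: minute 61 to minute 64.

minute 61 to minute 64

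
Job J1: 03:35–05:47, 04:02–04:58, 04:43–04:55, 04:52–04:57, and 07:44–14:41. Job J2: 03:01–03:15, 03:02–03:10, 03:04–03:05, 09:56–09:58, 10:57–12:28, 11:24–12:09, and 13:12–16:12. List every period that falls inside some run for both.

Merge the first list: 03:35–05:47, 07:44–14:41.
Merge the second list: 03:01–03:15, 09:56–09:58, 10:57–12:28, 13:12–16:12.
03:35–05:47 falls entirely outside B.
07:44–14:41 overlaps B on 09:56–09:58, 10:57–12:28, 13:12–14:41.

09:56–09:58, 10:57–12:28, 13:12–14:41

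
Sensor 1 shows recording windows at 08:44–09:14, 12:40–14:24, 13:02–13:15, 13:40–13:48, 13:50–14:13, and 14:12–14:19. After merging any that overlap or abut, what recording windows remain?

12:40–14:24 is disjoint → start new block.
13:02–13:15 overlaps/touches 12:40–14:24 → extend to 12:40–14:24.
13:40–13:48 overlaps/touches 12:40–14:24 → extend to 12:40–14:24.
13:50–14:13 overlaps/touches 12:40–14:24 → extend to 12:40–14:24.
14:12–14:19 overlaps/touches 12:40–14:24 → extend to 12:40–14:24.

08:44–09:14, 12:40–14:24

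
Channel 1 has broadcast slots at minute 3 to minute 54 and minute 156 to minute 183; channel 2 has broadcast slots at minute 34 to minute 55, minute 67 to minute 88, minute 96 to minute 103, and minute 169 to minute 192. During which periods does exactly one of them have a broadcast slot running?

A but not B: minute 3 to minute 34, minute 156 to minute 169.
B but not A: minute 54 to minute 55, minute 67 to minute 88, minute 96 to minute 103, minute 183 to minute 192.
Combining gives A △ B.

minute 3 to minute 34, minute 54 to minute 55, minute 67 to minute 88, minute 96 to minute 103, minute 156 to minute 169, minute 183 to minute 192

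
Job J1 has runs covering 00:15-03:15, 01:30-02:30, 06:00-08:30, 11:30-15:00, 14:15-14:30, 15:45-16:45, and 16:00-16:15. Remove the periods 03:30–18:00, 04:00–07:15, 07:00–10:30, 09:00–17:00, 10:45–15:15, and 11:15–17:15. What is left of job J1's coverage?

00:15–03:15

Merge the first list: 00:15–03:15, 06:00–08:30, 11:30–15:00, 15:45–16:45.
Merge the second list: 03:30–18:00.
00:15–03:15: nothing removed.
06:00–08:30: entirely removed.
11:30–15:00: entirely removed.
15:45–16:45: entirely removed.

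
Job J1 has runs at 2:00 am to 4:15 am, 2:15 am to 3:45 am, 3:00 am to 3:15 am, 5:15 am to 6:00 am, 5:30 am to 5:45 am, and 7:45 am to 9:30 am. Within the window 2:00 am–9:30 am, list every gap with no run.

4:15 am-5:15 am, 6:00 am-7:45 am

The merged coverage is 2:00 am-4:15 am, 5:15 am-6:00 am, 7:45 am-9:30 am.
Complement within 2:00 am-9:30 am: 4:15 am-5:15 am, 6:00 am-7:45 am.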